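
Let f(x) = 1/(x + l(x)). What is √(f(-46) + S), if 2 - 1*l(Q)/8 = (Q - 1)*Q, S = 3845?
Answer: √1154231593894/17326 ≈ 62.008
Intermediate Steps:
l(Q) = 16 - 8*Q*(-1 + Q) (l(Q) = 16 - 8*(Q - 1)*Q = 16 - 8*(-1 + Q)*Q = 16 - 8*Q*(-1 + Q))
f(x) = 1/(16 - 8*x² + 9*x) (f(x) = 1/(x + (16 - 8*x² + 8*x)) = 1/(16 - 8*x² + 9*x))
√(f(-46) + S) = √(1/(16 - 8*(-46)² + 9*(-46)) + 3845) = √(1/(16 - 8*2116 - 414) + 3845) = √(1/(16 - 16928 - 414) + 3845) = √(1/(-17326) + 3845) = √(-1/17326 + 3845) = √(66618469/17326) = √1154231593894/17326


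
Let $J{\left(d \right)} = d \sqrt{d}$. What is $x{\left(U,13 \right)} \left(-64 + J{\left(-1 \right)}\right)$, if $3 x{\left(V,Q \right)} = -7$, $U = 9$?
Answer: $\frac{448}{3} + \frac{7 i}{3} \approx 149.33 + 2.3333 i$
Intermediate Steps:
$J{\left(d \right)} = d^{\frac{3}{2}}$
$x{\left(V,Q \right)} = - \frac{7}{3}$ ($x{\left(V,Q \right)} = \frac{1}{3} \left(-7\right) = - \frac{7}{3}$)
$x{\left(U,13 \right)} \left(-64 + J{\left(-1 \right)}\right) = - \frac{7 \left(-64 + \left(-1\right)^{\frac{3}{2}}\right)}{3} = - \frac{7 \left(-64 - i\right)}{3} = \frac{448}{3} + \frac{7 i}{3}$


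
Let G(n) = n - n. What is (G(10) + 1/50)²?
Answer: 1/2500 ≈ 0.00040000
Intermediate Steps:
G(n) = 0
(G(10) + 1/50)² = (0 + 1/50)² = (1/50)² = 1/2500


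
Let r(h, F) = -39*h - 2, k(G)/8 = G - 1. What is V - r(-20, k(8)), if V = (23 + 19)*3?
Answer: -652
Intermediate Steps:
k(G) = -8 + 8*G (k(G) = 8*(G - 1) = 8*(-1 + G) = -8 + 8*G)
V = 126 (V = 42*3 = 126)
r(h, F) = -2 - 39*h
V - r(-20, k(8)) = 126 - (-2 - 39*(-20)) = 126 - (-2 + 780) = 126 - 1*778 = 126 - 778 = -652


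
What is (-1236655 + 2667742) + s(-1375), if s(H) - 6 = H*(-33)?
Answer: 1476468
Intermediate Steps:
s(H) = 6 - 33*H (s(H) = 6 + H*(-33) = 6 - 33*H)
(-1236655 + 2667742) + s(-1375) = (-1236655 + 2667742) + (6 - 33*(-1375)) = 1431087 + (6 + 45375) = 1431087 + 45381 = 1476468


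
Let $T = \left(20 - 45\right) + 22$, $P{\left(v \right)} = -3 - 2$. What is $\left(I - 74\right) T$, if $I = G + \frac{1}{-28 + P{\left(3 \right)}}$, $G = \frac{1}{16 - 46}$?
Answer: $\frac{24441}{110} \approx 222.19$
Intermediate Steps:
$P{\left(v \right)} = -5$
$T = -3$ ($T = -25 + 22 = -3$)
$G = - \frac{1}{30}$ ($G = \frac{1}{-30} = - \frac{1}{30} \approx -0.033333$)
$I = - \frac{7}{110}$ ($I = - \frac{1}{30} + \frac{1}{-28 - 5} = - \frac{1}{30} + \frac{1}{-33} = - \frac{1}{30} - \frac{1}{33} = - \frac{7}{110} \approx -0.063636$)
$\left(I - 74\right) T = \left(- \frac{7}{110} - 74\right) \left(-3\right) = \left(- \frac{8147}{110}\right) \left(-3\right) = \frac{24441}{110}$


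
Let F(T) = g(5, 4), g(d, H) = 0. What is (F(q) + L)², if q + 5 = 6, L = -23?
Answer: 529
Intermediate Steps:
q = 1 (q = -5 + 6 = 1)
F(T) = 0
(F(q) + L)² = (0 - 23)² = (-23)² = 529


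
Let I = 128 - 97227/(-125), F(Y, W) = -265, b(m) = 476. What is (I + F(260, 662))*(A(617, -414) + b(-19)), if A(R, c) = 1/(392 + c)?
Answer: 38124911/125 ≈ 3.0500e+5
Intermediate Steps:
I = 113227/125 (I = 128 - 97227*(-1)/125 = 128 - 277*(-351/125) = 128 + 97227/125 = 113227/125 ≈ 905.82)
(I + F(260, 662))*(A(617, -414) + b(-19)) = (113227/125 - 265)*(1/(392 - 414) + 476) = 80102*(1/(-22) + 476)/125 = 80102*(-1/22 + 476)/125 = (80102/125)*(10471/22) = 38124911/125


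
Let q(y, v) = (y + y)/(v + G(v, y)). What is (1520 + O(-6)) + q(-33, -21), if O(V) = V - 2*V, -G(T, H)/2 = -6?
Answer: 4600/3 ≈ 1533.3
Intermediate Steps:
G(T, H) = 12 (G(T, H) = -2*(-6) = 12)
q(y, v) = 2*y/(12 + v) (q(y, v) = (y + y)/(v + 12) = (2*y)/(12 + v) = 2*y/(12 + v))
O(V) = -V
(1520 + O(-6)) + q(-33, -21) = (1520 - 1*(-6)) + 2*(-33)/(12 - 21) = (1520 + 6) + 2*(-33)/(-9) = 1526 + 2*(-33)*(-⅑) = 1526 + 22/3 = 4600/3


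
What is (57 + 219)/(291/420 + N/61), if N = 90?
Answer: 2357040/18517 ≈ 127.29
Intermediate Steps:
(57 + 219)/(291/420 + N/61) = (57 + 219)/(291/420 + 90/61) = 276/(291*(1/420) + 90*(1/61)) = 276/(97/140 + 90/61) = 276/(18517/8540) = 276*(8540/18517) = 2357040/18517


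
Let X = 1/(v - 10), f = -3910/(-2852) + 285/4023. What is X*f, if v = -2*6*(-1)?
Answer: 119875/166284 ≈ 0.72091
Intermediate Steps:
f = 119875/83142 (f = -3910*(-1/2852) + 285*(1/4023) = 85/62 + 95/1341 = 119875/83142 ≈ 1.4418)
v = 12 (v = -12*(-1) = 12)
X = 1/2 (X = 1/(12 - 10) = 1/2 ≈ 0.50000)
X*f = (1/2)*(119875/83142) = 119875/166284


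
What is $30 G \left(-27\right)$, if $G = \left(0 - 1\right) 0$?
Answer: $0$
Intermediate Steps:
$G = 0$ ($G = \left(-1\right) 0 = 0$)
$30 G \left(-27\right) = 30 \cdot 0 \left(-27\right) = 0 \left(-27\right) = 0$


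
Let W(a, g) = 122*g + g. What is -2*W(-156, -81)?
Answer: 19926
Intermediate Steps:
W(a, g) = 123*g
-2*W(-156, -81) = -246*(-81) = -2*(-9963) = 19926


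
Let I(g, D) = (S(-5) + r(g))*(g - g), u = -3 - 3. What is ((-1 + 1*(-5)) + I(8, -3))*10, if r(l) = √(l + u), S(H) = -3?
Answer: -60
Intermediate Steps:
u = -6
r(l) = √(-6 + l) (r(l) = √(l - 6) = √(-6 + l))
I(g, D) = 0 (I(g, D) = (-3 + √(-6 + g))*(g - g) = (-3 + √(-6 + g))*0 = 0)
((-1 + 1*(-5)) + I(8, -3))*10 = ((-1 + 1*(-5)) + 0)*10 = ((-1 - 5) + 0)*10 = (-6 + 0)*10 = -6*10 = -60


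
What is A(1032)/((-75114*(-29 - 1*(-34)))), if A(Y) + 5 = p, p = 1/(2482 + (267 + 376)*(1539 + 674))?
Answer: 3563602/267676438185 ≈ 1.3313e-5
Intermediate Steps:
p = 1/1425441 (p = 1/(2482 + 643*2213) = 1/(2482 + 1422959) = 1/1425441 ≈ 7.0154e-7)
A(Y) = -7127204/1425441 (A(Y) = -5 + 1/1425441 = -7127204/1425441)
A(1032)/((-75114*(-29 - 1*(-34)))) = -7127204*(-1/(75114*(-29 - 1*(-34))))/1425441 = -7127204*(-1/(75114*(-29 + 34)))/1425441 = -7127204/(1425441*((-75114*5))) = -7127204/1425441/(-375570) = -7127204/1425441*(-1/375570) = 3563602/267676438185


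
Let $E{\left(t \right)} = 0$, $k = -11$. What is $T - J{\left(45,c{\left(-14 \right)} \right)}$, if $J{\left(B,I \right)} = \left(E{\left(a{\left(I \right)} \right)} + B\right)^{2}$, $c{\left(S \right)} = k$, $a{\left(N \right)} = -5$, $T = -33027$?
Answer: $-35052$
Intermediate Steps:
$c{\left(S \right)} = -11$
$J{\left(B,I \right)} = B^{2}$ ($J{\left(B,I \right)} = \left(0 + B\right)^{2} = B^{2}$)
$T - J{\left(45,c{\left(-14 \right)} \right)} = -33027 - 45^{2} = -33027 - 2025 = -35052$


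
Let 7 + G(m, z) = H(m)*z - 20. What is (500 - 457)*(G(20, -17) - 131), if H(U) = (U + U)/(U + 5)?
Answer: -39818/5 ≈ -7963.6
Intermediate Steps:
H(U) = 2*U/(5 + U) (H(U) = (2*U)/(5 + U) = 2*U/(5 + U))
G(m, z) = -27 + 2*m*z/(5 + m) (G(m, z) = -7 + ((2*m/(5 + m))*z - 20) = -7 + (2*m*z/(5 + m) - 20) = -7 + (-20 + 2*m*z/(5 + m)) = -27 + 2*m*z/(5 + m))
(500 - 457)*(G(20, -17) - 131) = (500 - 457)*((-135 - 27*20 + 2*20*(-17))/(5 + 20) - 131) = 43*((-135 - 540 - 680)/25 - 131) = 43*((1/25)*(-1355) - 131) = 43*(-271/5 - 131) = 43*(-926/5) = -39818/5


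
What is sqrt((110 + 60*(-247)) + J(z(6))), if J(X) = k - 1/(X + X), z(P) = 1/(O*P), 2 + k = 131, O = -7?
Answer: 4*I*sqrt(910) ≈ 120.66*I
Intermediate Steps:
k = 129 (k = -2 + 131 = 129)
z(P) = -1/(7*P) (z(P) = 1/(-7*P) = -1/(7*P))
J(X) = 129 - 1/(2*X) (J(X) = 129 - 1/(X + X) = 129 - 1/(2*X))
sqrt((110 + 60*(-247)) + J(z(6))) = sqrt((110 + 60*(-247)) + (129 - 1/(2*((-1/7/6))))) = sqrt((110 - 14820) + (129 - 1/(2*((-1/7*1/6))))) = sqrt(-14710 + (129 - 1/(2*(-1/42)))) = sqrt(-14710 + (129 - 1/2*(-42))) = sqrt(-14710 + (129 + 21)) = sqrt(-14710 + 150) = sqrt(-14560) = 4*I*sqrt(910)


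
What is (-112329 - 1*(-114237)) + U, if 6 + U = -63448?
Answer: -61546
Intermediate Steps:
U = -63454 (U = -6 - 63448 = -63454)
(-112329 - 1*(-114237)) + U = (-112329 - 1*(-114237)) - 63454 = (-112329 + 114237) - 63454 = 1908 - 63454 = -61546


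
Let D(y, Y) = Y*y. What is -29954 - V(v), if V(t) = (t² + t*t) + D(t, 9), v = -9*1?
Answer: -30035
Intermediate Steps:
v = -9
V(t) = 2*t² + 9*t (V(t) = (t² + t*t) + 9*t = (t² + t²) + 9*t = 2*t² + 9*t)
-29954 - V(v) = -29954 - (-9)*(9 + 2*(-9)) = -29954 - (-9)*(9 - 18) = -29954 - (-9)*(-9) = -29954 - 1*81 = -29954 - 81 = -30035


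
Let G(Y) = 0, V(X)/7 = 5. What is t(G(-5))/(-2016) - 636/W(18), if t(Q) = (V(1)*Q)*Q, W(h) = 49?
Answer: -636/49 ≈ -12.980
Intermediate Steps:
V(X) = 35 (V(X) = 7*5 = 35)
t(Q) = 35*Q² (t(Q) = (35*Q)*Q = 35*Q²)
t(G(-5))/(-2016) - 636/W(18) = (35*0²)/(-2016) - 636/49 = (35*0)*(-1/2016) - 636*1/49 = 0*(-1/2016) - 636/49 = 0 - 636/49 = -636/49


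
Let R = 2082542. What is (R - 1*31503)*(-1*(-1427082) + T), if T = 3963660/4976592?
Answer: 1213874757082558663/414716 ≈ 2.9270e+12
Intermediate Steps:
T = 330305/414716 (T = 3963660*(1/4976592) = 330305/414716 ≈ 0.79646)
(R - 1*31503)*(-1*(-1427082) + T) = (2082542 - 1*31503)*(-1*(-1427082) + 330305/414716) = (2082542 - 31503)*(1427082 + 330305/414716) = 2051039*(591834069017/414716) = 1213874757082558663/414716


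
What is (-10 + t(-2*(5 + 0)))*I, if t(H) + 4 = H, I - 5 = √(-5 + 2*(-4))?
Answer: -120 - 24*I*√13 ≈ -120.0 - 86.533*I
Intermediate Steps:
I = 5 + I*√13 (I = 5 + √(-5 + 2*(-4)) = 5 + √(-5 - 8) = 5 + √(-13) = 5 + I*√13 ≈ 5.0 + 3.6056*I)
t(H) = -4 + H
(-10 + t(-2*(5 + 0)))*I = (-10 + (-4 - 2*(5 + 0)))*(5 + I*√13) = (-10 + (-4 - 2*5))*(5 + I*√13) = (-10 + (-4 - 10))*(5 + I*√13) = (-10 - 14)*(5 + I*√13) = -24*(5 + I*√13) = -120 - 24*I*√13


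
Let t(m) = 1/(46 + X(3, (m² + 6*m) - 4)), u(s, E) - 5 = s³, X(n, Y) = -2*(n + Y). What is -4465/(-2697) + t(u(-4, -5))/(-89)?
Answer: 85040483/51367062 ≈ 1.6555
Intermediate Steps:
X(n, Y) = -2*Y - 2*n (X(n, Y) = -2*(Y + n) = -2*Y - 2*n)
u(s, E) = 5 + s³
t(m) = 1/(48 - 12*m - 2*m²) (t(m) = 1/(46 + (-2*((m² + 6*m) - 4) - 2*3)) = 1/(46 + (-2*(-4 + m² + 6*m) - 6)) = 1/(46 + ((8 - 12*m - 2*m²) - 6)) = 1/(46 + (2 - 12*m - 2*m²)) = 1/(48 - 12*m - 2*m²))
-4465/(-2697) + t(u(-4, -5))/(-89) = -4465/(-2697) - 1/(-48 + 2*(5 + (-4)³)² + 12*(5 + (-4)³))/(-89) = -4465*(-1/2697) - 1/(-48 + 2*(5 - 64)² + 12*(5 - 64))*(-1/89) = 4465/2697 - 1/(-48 + 2*(-59)² + 12*(-59))*(-1/89) = 4465/2697 - 1/(-48 + 2*3481 - 708)*(-1/89) = 4465/2697 - 1/(-48 + 6962 - 708)*(-1/89) = 4465/2697 - 1/6206*(-1/89) = 4465/2697 + 1/552334 = 85040483/51367062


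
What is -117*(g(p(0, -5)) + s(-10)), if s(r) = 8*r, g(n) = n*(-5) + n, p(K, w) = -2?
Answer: 8424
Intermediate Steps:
g(n) = -4*n (g(n) = -5*n + n = -4*n)
-117*(g(p(0, -5)) + s(-10)) = -117*(-4*(-2) + 8*(-10)) = -117*(8 - 80) = -117*(-72) = 8424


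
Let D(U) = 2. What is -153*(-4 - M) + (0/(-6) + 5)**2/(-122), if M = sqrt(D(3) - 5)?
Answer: 74639/122 + 153*I*sqrt(3) ≈ 611.79 + 265.0*I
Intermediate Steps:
M = I*sqrt(3) (M = sqrt(2 - 5) = sqrt(-3) = I*sqrt(3) ≈ 1.732*I)
-153*(-4 - M) + (0/(-6) + 5)**2/(-122) = -153*(-4 - I*sqrt(3)) + (0/(-6) + 5)**2/(-122) = -153*(-4 - I*sqrt(3)) + (0*(-1/6) + 5)**2*(-1/122) = (612 + 153*I*sqrt(3)) + (0 + 5)**2*(-1/122) = (612 + 153*I*sqrt(3)) + 5**2*(-1/122) = (612 + 153*I*sqrt(3)) + 25*(-1/122) = (612 + 153*I*sqrt(3)) - 25/122 = 74639/122 + 153*I*sqrt(3)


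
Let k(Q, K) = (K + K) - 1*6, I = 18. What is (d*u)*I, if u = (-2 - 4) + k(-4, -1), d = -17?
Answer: 4284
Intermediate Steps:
k(Q, K) = -6 + 2*K (k(Q, K) = 2*K - 6 = -6 + 2*K)
u = -14 (u = (-2 - 4) + (-6 + 2*(-1)) = -6 + (-6 - 2) = -6 - 8 = -14)
(d*u)*I = -17*(-14)*18 = 238*18 = 4284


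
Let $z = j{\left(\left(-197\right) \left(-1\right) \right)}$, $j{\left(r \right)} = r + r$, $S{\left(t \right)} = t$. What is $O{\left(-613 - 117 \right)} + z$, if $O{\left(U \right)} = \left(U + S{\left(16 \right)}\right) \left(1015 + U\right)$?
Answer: $-203096$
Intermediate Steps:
$j{\left(r \right)} = 2 r$
$z = 394$ ($z = 2 \left(\left(-197\right) \left(-1\right)\right) = 2 \cdot 197 = 394$)
$O{\left(U \right)} = \left(16 + U\right) \left(1015 + U\right)$ ($O{\left(U \right)} = \left(U + 16\right) \left(1015 + U\right) = \left(16 + U\right) \left(1015 + U\right)$)
$O{\left(-613 - 117 \right)} + z = \left(16240 + \left(-613 - 117\right)^{2} + 1031 \left(-613 - 117\right)\right) + 394 = \left(16240 + \left(-730\right)^{2} + 1031 \left(-730\right)\right) + 394 = \left(16240 + 532900 - 752630\right) + 394 = -203490 + 394 = -203096$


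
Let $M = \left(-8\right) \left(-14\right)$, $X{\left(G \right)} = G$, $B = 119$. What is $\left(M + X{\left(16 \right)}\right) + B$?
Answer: $247$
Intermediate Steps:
$M = 112$
$\left(M + X{\left(16 \right)}\right) + B = \left(112 + 16\right) + 119 = 128 + 119 = 247$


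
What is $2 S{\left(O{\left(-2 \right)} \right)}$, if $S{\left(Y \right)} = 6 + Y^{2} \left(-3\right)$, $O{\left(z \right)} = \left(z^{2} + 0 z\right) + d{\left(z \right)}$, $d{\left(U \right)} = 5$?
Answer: $-474$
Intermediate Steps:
$O{\left(z \right)} = 5 + z^{2}$ ($O{\left(z \right)} = \left(z^{2} + 0 z\right) + 5 = \left(z^{2} + 0\right) + 5 = z^{2} + 5 = 5 + z^{2}$)
$S{\left(Y \right)} = 6 - 3 Y^{2}$
$2 S{\left(O{\left(-2 \right)} \right)} = 2 \left(6 - 3 \left(5 + \left(-2\right)^{2}\right)^{2}\right) = 2 \left(6 - 3 \left(5 + 4\right)^{2}\right) = 2 \left(6 - 3 \cdot 9^{2}\right) = 2 \left(6 - 243\right) = 2 \left(-237\right) = -474$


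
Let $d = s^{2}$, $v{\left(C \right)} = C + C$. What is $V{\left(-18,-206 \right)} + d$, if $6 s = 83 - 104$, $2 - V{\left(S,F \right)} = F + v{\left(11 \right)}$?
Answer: $\frac{793}{4} \approx 198.25$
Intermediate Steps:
$v{\left(C \right)} = 2 C$
$V{\left(S,F \right)} = -20 - F$ ($V{\left(S,F \right)} = 2 - \left(F + 2 \cdot 11\right) = 2 - \left(F + 22\right) = 2 - \left(22 + F\right) = -20 - F$)
$s = - \frac{7}{2}$ ($s = \frac{83 - 104}{6} = \frac{1}{6} \left(-21\right) = - \frac{7}{2} \approx -3.5$)
$d = \frac{49}{4}$ ($d = \left(- \frac{7}{2}\right)^{2} = \frac{49}{4} \approx 12.25$)
$V{\left(-18,-206 \right)} + d = \left(-20 - -206\right) + \frac{49}{4} = \left(-20 + 206\right) + \frac{49}{4} = 186 + \frac{49}{4} = \frac{793}{4}$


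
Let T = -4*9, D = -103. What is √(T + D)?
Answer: I*√139 ≈ 11.79*I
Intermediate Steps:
T = -36
√(T + D) = √(-36 - 103) = √(-139) = I*√139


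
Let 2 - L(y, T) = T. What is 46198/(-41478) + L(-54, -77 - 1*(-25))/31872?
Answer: -122515237/110165568 ≈ -1.1121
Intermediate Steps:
L(y, T) = 2 - T
46198/(-41478) + L(-54, -77 - 1*(-25))/31872 = 46198/(-41478) + (2 - (-77 - 1*(-25)))/31872 = 46198*(-1/41478) + (2 - (-77 + 25))*(1/31872) = -23099/20739 + (2 - 1*(-52))*(1/31872) = -23099/20739 + (2 + 52)*(1/31872) = -23099/20739 + 54*(1/31872) = -23099/20739 + 9/5312 = -122515237/110165568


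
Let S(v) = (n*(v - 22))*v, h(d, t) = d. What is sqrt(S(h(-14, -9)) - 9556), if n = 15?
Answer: 2*I*sqrt(499) ≈ 44.677*I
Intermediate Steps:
S(v) = v*(-330 + 15*v) (S(v) = (15*(v - 22))*v = (15*(-22 + v))*v = (-330 + 15*v)*v = v*(-330 + 15*v))
sqrt(S(h(-14, -9)) - 9556) = sqrt(15*(-14)*(-22 - 14) - 9556) = sqrt(15*(-14)*(-36) - 9556) = sqrt(7560 - 9556) = sqrt(-1996) = 2*I*sqrt(499)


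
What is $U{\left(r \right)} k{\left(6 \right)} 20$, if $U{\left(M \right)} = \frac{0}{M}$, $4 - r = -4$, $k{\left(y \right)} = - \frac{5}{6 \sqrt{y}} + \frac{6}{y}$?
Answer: $0$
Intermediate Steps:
$k{\left(y \right)} = \frac{6}{y} - \frac{5}{6 \sqrt{y}}$ ($k{\left(y \right)} = - 5 \frac{1}{6 \sqrt{y}} + \frac{6}{y} = - \frac{5}{6 \sqrt{y}} + \frac{6}{y} = \frac{6}{y} - \frac{5}{6 \sqrt{y}}$)
$r = 8$ ($r = 4 - -4 = 4 + 4 = 8$)
$U{\left(M \right)} = 0$
$U{\left(r \right)} k{\left(6 \right)} 20 = 0 \left(\frac{6}{6} - \frac{5}{6 \sqrt{6}}\right) 20 = 0 \left(6 \cdot \frac{1}{6} - \frac{5 \frac{\sqrt{6}}{6}}{6}\right) 20 = 0 \left(1 - \frac{5 \sqrt{6}}{36}\right) 20 = 0 \cdot 20 = 0$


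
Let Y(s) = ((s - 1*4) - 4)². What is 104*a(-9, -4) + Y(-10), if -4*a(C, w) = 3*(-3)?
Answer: 558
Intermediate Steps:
Y(s) = (-8 + s)² (Y(s) = ((s - 4) - 4)² = ((-4 + s) - 4)² = (-8 + s)²)
a(C, w) = 9/4 (a(C, w) = -3*(-3)/4 = -¼*(-9) = 9/4)
104*a(-9, -4) + Y(-10) = 104*(9/4) + (-8 - 10)² = 234 + (-18)² = 234 + 324 = 558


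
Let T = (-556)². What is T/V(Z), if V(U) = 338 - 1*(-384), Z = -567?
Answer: 154568/361 ≈ 428.17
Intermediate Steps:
T = 309136
V(U) = 722 (V(U) = 338 + 384 = 722)
T/V(Z) = 309136/722 = 309136*(1/722) = 154568/361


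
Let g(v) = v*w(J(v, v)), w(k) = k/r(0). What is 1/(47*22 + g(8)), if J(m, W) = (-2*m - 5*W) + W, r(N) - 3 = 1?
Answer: 1/938 ≈ 0.0010661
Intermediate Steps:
r(N) = 4 (r(N) = 3 + 1 = 4)
J(m, W) = -4*W - 2*m (J(m, W) = (-5*W - 2*m) + W = -4*W - 2*m)
w(k) = k/4
g(v) = -3*v²/2 (g(v) = v*((-4*v - 2*v)/4) = v*((-6*v)/4) = v*(-3*v/2) = -3*v²/2)
1/(47*22 + g(8)) = 1/(47*22 - 3/2*8²) = 1/(1034 - 3/2*64) = 1/(1034 - 96) = 1/938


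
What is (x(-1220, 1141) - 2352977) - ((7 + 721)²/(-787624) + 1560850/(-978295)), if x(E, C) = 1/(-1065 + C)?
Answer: -3444765293995525685/1464004380052 ≈ -2.3530e+6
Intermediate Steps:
(x(-1220, 1141) - 2352977) - ((7 + 721)²/(-787624) + 1560850/(-978295)) = (1/(-1065 + 1141) - 2352977) - ((7 + 721)²/(-787624) + 1560850/(-978295)) = (1/76 - 2352977) - (728²*(-1/787624) + 1560850*(-1/978295)) = (1/76 - 2352977) - (529984*(-1/787624) - 312170/195659) = -178826251/76 - (-66248/98453 - 312170/195659) = -178826251/76 - 1*(-43696090442/19263215527) = -178826251/76 + 43696090442/19263215527 = -3444765293995525685/1464004380052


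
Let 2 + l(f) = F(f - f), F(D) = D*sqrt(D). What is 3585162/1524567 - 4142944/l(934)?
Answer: 1052700479262/508189 ≈ 2.0715e+6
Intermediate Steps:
F(D) = D**(3/2)
l(f) = -2 (l(f) = -2 + (f - f)**(3/2) = -2 + 0**(3/2) = -2 + 0 = -2)
3585162/1524567 - 4142944/l(934) = 3585162/1524567 - 4142944/(-2) = 3585162*(1/1524567) - 4142944*(-1/2) = 1195054/508189 + 2071472 = 1052700479262/508189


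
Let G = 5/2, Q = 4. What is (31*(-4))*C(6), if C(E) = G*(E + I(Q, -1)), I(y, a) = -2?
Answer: -1240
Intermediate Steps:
G = 5/2 (G = 5*(½) = 5/2 ≈ 2.5000)
C(E) = -5 + 5*E/2 (C(E) = 5*(E - 2)/2 = 5*(-2 + E)/2 = -5 + 5*E/2)
(31*(-4))*C(6) = (31*(-4))*(-5 + (5/2)*6) = -124*(-5 + 15) = -124*10 = -1240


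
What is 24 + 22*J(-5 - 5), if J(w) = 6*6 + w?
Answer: 596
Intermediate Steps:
J(w) = 36 + w
24 + 22*J(-5 - 5) = 24 + 22*(36 + (-5 - 5)) = 24 + 22*(36 - 10) = 24 + 22*26 = 24 + 572 = 596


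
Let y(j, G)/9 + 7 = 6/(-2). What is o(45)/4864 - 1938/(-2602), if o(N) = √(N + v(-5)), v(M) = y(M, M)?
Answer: 969/1301 + 3*I*√5/4864 ≈ 0.74481 + 0.0013792*I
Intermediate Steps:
y(j, G) = -90 (y(j, G) = -63 + 9*(6/(-2)) = -63 + 9*(6*(-½)) = -63 + 9*(-3) = -63 - 27 = -90)
v(M) = -90
o(N) = √(-90 + N) (o(N) = √(N - 90) = √(-90 + N))
o(45)/4864 - 1938/(-2602) = √(-90 + 45)/4864 - 1938/(-2602) = √(-45)*(1/4864) - 1938*(-1/2602) = (3*I*√5)*(1/4864) + 969/1301 = 3*I*√5/4864 + 969/1301 = 969/1301 + 3*I*√5/4864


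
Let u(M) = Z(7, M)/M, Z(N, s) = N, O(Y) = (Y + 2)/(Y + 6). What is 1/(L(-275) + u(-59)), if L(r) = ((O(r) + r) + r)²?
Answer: 4269299/1286700776884 ≈ 3.3180e-6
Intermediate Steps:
O(Y) = (2 + Y)/(6 + Y)
u(M) = 7/M
L(r) = (2*r + (2 + r)/(6 + r))² (L(r) = (((2 + r)/(6 + r) + r) + r)² = ((r + (2 + r)/(6 + r)) + r)² = (2*r + (2 + r)/(6 + r))²)
1/(L(-275) + u(-59)) = 1/((2 - 275 + 2*(-275)*(6 - 275))²/(6 - 275)² + 7/(-59)) = 1/((2 - 275 + 2*(-275)*(-269))²/(-269)² + 7*(-1/59)) = 1/((2 - 275 + 147950)²/72361 - 7/59) = 1/((1/72361)*147677² - 7/59) = 1/((1/72361)*21808496329 - 7/59) = 1/(21808496329/72361 - 7/59) = 1/(1286700776884/4269299) = 4269299/1286700776884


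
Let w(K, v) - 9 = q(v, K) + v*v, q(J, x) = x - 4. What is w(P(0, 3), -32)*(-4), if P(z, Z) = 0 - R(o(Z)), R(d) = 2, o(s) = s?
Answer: -4108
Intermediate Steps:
q(J, x) = -4 + x
P(z, Z) = -2 (P(z, Z) = 0 - 1*2 = 0 - 2 = -2)
w(K, v) = 5 + K + v**2 (w(K, v) = 9 + ((-4 + K) + v*v) = 9 + ((-4 + K) + v**2) = 9 + (-4 + K + v**2) = 5 + K + v**2)
w(P(0, 3), -32)*(-4) = (5 - 2 + (-32)**2)*(-4) = (5 - 2 + 1024)*(-4) = 1027*(-4) = -4108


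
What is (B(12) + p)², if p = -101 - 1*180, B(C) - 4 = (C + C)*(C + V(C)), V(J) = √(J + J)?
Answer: 13945 + 1056*√6 ≈ 16532.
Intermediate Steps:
V(J) = √2*√J (V(J) = √(2*J) = √2*√J)
B(C) = 4 + 2*C*(C + √2*√C) (B(C) = 4 + (C + C)*(C + √2*√C) = 4 + (2*C)*(C + √2*√C) = 4 + 2*C*(C + √2*√C))
p = -281 (p = -101 - 180 = -281)
(B(12) + p)² = ((4 + 2*12² + 2*√2*12^(3/2)) - 281)² = ((4 + 2*144 + 2*√2*(24*√3)) - 281)² = ((4 + 288 + 48*√6) - 281)² = ((292 + 48*√6) - 281)² = (11 + 48*√6)²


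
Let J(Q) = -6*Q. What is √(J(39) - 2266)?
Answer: 50*I ≈ 50.0*I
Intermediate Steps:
√(J(39) - 2266) = √(-6*39 - 2266) = √(-234 - 2266) = √(-2500) = 50*I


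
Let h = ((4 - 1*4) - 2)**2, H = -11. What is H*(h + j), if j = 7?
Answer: -121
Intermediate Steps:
h = 4 (h = ((4 - 4) - 2)**2 = (0 - 2)**2 = (-2)**2 = 4)
H*(h + j) = -11*(4 + 7) = -11*11 = -121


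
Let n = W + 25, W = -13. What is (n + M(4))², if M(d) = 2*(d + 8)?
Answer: 1296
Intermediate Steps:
M(d) = 16 + 2*d (M(d) = 2*(8 + d) = 16 + 2*d)
n = 12 (n = -13 + 25 = 12)
(n + M(4))² = (12 + (16 + 2*4))² = (12 + (16 + 8))² = (12 + 24)² = 36² = 1296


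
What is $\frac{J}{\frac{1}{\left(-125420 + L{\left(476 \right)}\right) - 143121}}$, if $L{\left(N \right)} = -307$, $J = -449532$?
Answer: $120855779136$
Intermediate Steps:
$\frac{J}{\frac{1}{\left(-125420 + L{\left(476 \right)}\right) - 143121}} = - \frac{449532}{\frac{1}{\left(-125420 - 307\right) - 143121}} = - \frac{449532}{\frac{1}{-125727 - 143121}} = - \frac{449532}{\frac{1}{-268848}} = - \frac{449532}{- \frac{1}{268848}} = \left(-449532\right) \left(-268848\right) = 120855779136$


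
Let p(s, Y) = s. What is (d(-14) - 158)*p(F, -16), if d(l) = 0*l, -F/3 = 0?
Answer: 0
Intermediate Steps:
F = 0 (F = -3*0 = 0)
d(l) = 0
(d(-14) - 158)*p(F, -16) = (0 - 158)*0 = -158*0 = 0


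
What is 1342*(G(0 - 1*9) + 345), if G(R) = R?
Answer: 450912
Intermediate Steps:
1342*(G(0 - 1*9) + 345) = 1342*((0 - 1*9) + 345) = 1342*((0 - 9) + 345) = 1342*(-9 + 345) = 1342*336 = 450912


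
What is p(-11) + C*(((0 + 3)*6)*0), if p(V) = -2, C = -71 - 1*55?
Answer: -2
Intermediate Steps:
C = -126 (C = -71 - 55 = -126)
p(-11) + C*(((0 + 3)*6)*0) = -2 - 126*(0 + 3)*6*0 = -2 - 126*3*6*0 = -2 - 2268*0 = -2 - 126*0 = -2 + 0 = -2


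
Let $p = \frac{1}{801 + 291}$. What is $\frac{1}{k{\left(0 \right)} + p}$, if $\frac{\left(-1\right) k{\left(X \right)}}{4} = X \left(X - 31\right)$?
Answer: $1092$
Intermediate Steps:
$k{\left(X \right)} = - 4 X \left(-31 + X\right)$ ($k{\left(X \right)} = - 4 X \left(X - 31\right) = - 4 X \left(-31 + X\right)$)
$p = \frac{1}{1092} \approx 0.00091575$
$\frac{1}{k{\left(0 \right)} + p} = \frac{1}{4 \cdot 0 \left(31 - 0\right) + \frac{1}{1092}} = \frac{1}{4 \cdot 0 \left(31 + 0\right) + \frac{1}{1092}} = \frac{1}{4 \cdot 0 \cdot 31 + \frac{1}{1092}} = \frac{1}{0 + \frac{1}{1092}} = \frac{1}{\frac{1}{1092}} = 1092$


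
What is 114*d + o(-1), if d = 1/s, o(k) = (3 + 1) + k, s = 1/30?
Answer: 3423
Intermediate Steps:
s = 1/30 ≈ 0.033333
o(k) = 4 + k
d = 30 (d = 1/(1/30) = 30)
114*d + o(-1) = 114*30 + (4 - 1) = 3420 + 3 = 3423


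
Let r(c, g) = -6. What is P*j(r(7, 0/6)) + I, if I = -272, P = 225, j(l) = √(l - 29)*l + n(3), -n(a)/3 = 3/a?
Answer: -947 - 1350*I*√35 ≈ -947.0 - 7986.7*I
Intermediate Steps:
n(a) = -9/a
j(l) = -3 + l*√(-29 + l) (j(l) = √(l - 29)*l - 9/3 = √(-29 + l)*l - 9*⅓ = l*√(-29 + l) - 3 = -3 + l*√(-29 + l))
P*j(r(7, 0/6)) + I = 225*(-3 - 6*√(-29 - 6)) - 272 = 225*(-3 - 6*I*√35) - 272 = (-675 - 1350*I*√35) - 272 = -947 - 1350*I*√35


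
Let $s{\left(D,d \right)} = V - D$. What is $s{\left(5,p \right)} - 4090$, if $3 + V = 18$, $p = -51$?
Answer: $-4080$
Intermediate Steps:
$V = 15$ ($V = -3 + 18 = 15$)
$s{\left(D,d \right)} = 15 - D$
$s{\left(5,p \right)} - 4090 = \left(15 - 5\right) - 4090 = 10 - 4090 = -4080$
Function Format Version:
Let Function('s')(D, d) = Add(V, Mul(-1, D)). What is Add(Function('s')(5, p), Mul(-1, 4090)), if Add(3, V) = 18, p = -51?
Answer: -4080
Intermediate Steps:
V = 15 (V = Add(-3, 18) = 15)
Function('s')(D, d) = Add(15, Mul(-1, D))
Add(Function('s')(5, p), Mul(-1, 4090)) = Add(Add(15, Mul(-1, 5)), Mul(-1, 4090)) = Add(Add(15, -5), -4090) = Add(10, -4090) = -4080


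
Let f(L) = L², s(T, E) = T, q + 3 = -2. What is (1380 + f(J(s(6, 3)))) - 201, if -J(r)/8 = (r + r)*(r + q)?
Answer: 10395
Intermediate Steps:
q = -5 (q = -3 - 2 = -5)
J(r) = -16*r*(-5 + r) (J(r) = -8*(r + r)*(r - 5) = -8*2*r*(-5 + r) = -16*r*(-5 + r))
(1380 + f(J(s(6, 3)))) - 201 = (1380 + (16*6*(5 - 1*6))²) - 201 = (1380 + (16*6*(5 - 6))²) - 201 = (1380 + (16*6*(-1))²) - 201 = (1380 + (-96)²) - 201 = (1380 + 9216) - 201 = 10596 - 201 = 10395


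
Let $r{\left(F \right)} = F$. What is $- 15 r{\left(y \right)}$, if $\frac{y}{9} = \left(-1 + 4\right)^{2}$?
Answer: $-1215$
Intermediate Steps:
$y = 81$ ($y = 9 \left(-1 + 4\right)^{2} = 9 \cdot 3^{2} = 9 \cdot 9 = 81$)
$- 15 r{\left(y \right)} = \left(-15\right) 81 = -1215$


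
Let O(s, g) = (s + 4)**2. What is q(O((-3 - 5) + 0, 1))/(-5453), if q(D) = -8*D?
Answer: 128/5453 ≈ 0.023473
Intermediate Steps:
O(s, g) = (4 + s)**2
q(O((-3 - 5) + 0, 1))/(-5453) = -8*(4 + ((-3 - 5) + 0))**2/(-5453) = -8*(4 + (-8 + 0))**2*(-1/5453) = -8*(4 - 8)**2*(-1/5453) = -8*(-4)**2*(-1/5453) = -8*16*(-1/5453) = -128*(-1/5453) = 128/5453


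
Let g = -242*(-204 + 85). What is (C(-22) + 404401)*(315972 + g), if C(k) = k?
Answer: 139417747830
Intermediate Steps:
g = 28798 (g = -242*(-119) = 28798)
(C(-22) + 404401)*(315972 + g) = (-22 + 404401)*(315972 + 28798) = 404379*344770 = 139417747830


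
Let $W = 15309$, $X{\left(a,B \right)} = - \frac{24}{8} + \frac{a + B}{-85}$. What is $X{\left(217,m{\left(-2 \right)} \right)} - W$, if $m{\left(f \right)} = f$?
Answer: $- \frac{260347}{17} \approx -15315.0$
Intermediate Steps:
$X{\left(a,B \right)} = -3 - \frac{B}{85} - \frac{a}{85}$ ($X{\left(a,B \right)} = \left(-24\right) \frac{1}{8} + \left(B + a\right) \left(- \frac{1}{85}\right) = -3 - \left(\frac{B}{85} + \frac{a}{85}\right) = -3 - \frac{B}{85} - \frac{a}{85}$)
$X{\left(217,m{\left(-2 \right)} \right)} - W = \left(-3 - - \frac{2}{85} - \frac{217}{85}\right) - 15309 = \left(-3 + \frac{2}{85} - \frac{217}{85}\right) - 15309 = - \frac{94}{17} - 15309 = - \frac{260347}{17}$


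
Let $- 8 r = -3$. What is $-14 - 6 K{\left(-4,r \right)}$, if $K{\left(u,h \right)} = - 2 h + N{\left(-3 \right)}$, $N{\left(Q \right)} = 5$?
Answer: $- \frac{79}{2} \approx -39.5$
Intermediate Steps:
$r = \frac{3}{8}$ ($r = \left(- \frac{1}{8}\right) \left(-3\right) = \frac{3}{8} \approx 0.375$)
$K{\left(u,h \right)} = 5 - 2 h$ ($K{\left(u,h \right)} = - 2 h + 5 = 5 - 2 h$)
$-14 - 6 K{\left(-4,r \right)} = -14 - 6 \left(5 - \frac{3}{4}\right) = -14 - \frac{51}{2} = - \frac{79}{2}$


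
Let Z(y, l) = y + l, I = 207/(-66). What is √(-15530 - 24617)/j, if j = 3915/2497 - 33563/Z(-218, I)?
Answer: 12147905*I*√40147/1862796317 ≈ 1.3067*I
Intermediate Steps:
I = -69/22 (I = 207*(-1/66) = -69/22 ≈ -3.1364)
Z(y, l) = l + y
j = 1862796317/12147905 (j = 3915/2497 - 33563/(-69/22 - 218) = 3915*(1/2497) - 33563/(-4865/22) = 3915/2497 - 33563*(-22/4865) = 3915/2497 + 738386/4865 = 1862796317/12147905 ≈ 153.34)
√(-15530 - 24617)/j = √(-15530 - 24617)/(1862796317/12147905) = √(-40147)*(12147905/1862796317) = (I*√40147)*(12147905/1862796317) = 12147905*I*√40147/1862796317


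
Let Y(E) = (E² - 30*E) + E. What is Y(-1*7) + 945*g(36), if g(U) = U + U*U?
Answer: 1258992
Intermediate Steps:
Y(E) = E² - 29*E
g(U) = U + U²
Y(-1*7) + 945*g(36) = (-1*7)*(-29 - 1*7) + 945*(36*(1 + 36)) = -7*(-29 - 7) + 945*(36*37) = -7*(-36) + 945*1332 = 252 + 1258740 = 1258992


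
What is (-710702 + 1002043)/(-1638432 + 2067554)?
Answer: 291341/429122 ≈ 0.67892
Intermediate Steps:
(-710702 + 1002043)/(-1638432 + 2067554) = 291341/429122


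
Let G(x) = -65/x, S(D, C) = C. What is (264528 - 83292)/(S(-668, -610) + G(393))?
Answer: -71225748/239795 ≈ -297.03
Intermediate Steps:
(264528 - 83292)/(S(-668, -610) + G(393)) = (264528 - 83292)/(-610 - 65/393) = 181236/(-610 - 65*1/393) = 181236/(-610 - 65/393) = 181236/(-239795/393) = 181236*(-393/239795) = -71225748/239795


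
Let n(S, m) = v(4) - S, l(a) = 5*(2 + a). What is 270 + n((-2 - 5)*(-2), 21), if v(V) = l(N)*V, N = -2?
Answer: 256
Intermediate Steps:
l(a) = 10 + 5*a
v(V) = 0 (v(V) = (10 + 5*(-2))*V = (10 - 10)*V = 0*V = 0)
n(S, m) = -S (n(S, m) = 0 - S = -S)
270 + n((-2 - 5)*(-2), 21) = 270 - (-2 - 5)*(-2) = 270 - (-7)*(-2) = 270 - 1*14 = 270 - 14 = 256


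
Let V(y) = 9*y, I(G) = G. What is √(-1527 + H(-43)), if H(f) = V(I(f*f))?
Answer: √15114 ≈ 122.94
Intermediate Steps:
H(f) = 9*f² (H(f) = 9*(f*f) = 9*f²)
√(-1527 + H(-43)) = √(-1527 + 9*(-43)²) = √(-1527 + 9*1849) = √(-1527 + 16641) = √15114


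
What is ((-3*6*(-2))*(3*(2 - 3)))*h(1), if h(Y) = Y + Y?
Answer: -216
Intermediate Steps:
h(Y) = 2*Y
((-3*6*(-2))*(3*(2 - 3)))*h(1) = ((-3*6*(-2))*(3*(2 - 3)))*(2*1) = ((-18*(-2))*(3*(-1)))*2 = (36*(-3))*2 = -108*2 = -216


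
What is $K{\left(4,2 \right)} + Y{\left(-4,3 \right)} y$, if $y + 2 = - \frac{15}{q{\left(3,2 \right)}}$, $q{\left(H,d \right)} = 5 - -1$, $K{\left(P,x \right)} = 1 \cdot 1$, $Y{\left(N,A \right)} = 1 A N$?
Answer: $55$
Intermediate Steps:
$Y{\left(N,A \right)} = A N$
$K{\left(P,x \right)} = 1$
$q{\left(H,d \right)} = 6$ ($q{\left(H,d \right)} = 5 + 1 = 6$)
$y = - \frac{9}{2}$ ($y = -2 - \frac{15}{6} = -2 - \frac{5}{2} = - \frac{9}{2} \approx -4.5$)
$K{\left(4,2 \right)} + Y{\left(-4,3 \right)} y = 1 + 3 \left(-4\right) \left(- \frac{9}{2}\right) = 1 - -54 = 1 + 54 = 55$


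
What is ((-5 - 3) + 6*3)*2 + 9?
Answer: 29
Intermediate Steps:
((-5 - 3) + 6*3)*2 + 9 = (-8 + 18)*2 + 9 = 10*2 + 9 = 20 + 9 = 29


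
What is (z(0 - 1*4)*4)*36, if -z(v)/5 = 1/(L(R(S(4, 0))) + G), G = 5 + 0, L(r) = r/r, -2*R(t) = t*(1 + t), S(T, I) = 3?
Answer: -120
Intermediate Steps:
R(t) = -t*(1 + t)/2
L(r) = 1
G = 5
z(v) = -5/6 (z(v) = -5/(1 + 5) = -5/6)
(z(0 - 1*4)*4)*36 = -5/6*4*36 = -10/3*36 = -120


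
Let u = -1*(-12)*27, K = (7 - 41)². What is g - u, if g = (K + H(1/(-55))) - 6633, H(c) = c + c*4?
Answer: -63812/11 ≈ -5801.1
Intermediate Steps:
H(c) = 5*c (H(c) = c + 4*c = 5*c)
K = 1156 (K = (-34)² = 1156)
g = -60248/11 (g = (1156 + 5/(-55)) - 6633 = (1156 + 5*(-1/55)) - 6633 = (1156 - 1/11) - 6633 = 12715/11 - 6633 = -60248/11 ≈ -5477.1)
u = 324 (u = 12*27 = 324)
g - u = -60248/11 - 1*324 = -60248/11 - 324 = -63812/11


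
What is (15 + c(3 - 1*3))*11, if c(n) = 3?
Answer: 198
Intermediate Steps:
(15 + c(3 - 1*3))*11 = (15 + 3)*11 = 18*11 = 198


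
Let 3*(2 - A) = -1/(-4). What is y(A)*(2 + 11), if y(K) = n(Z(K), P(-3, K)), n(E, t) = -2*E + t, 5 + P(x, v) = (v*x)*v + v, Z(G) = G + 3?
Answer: -4979/16 ≈ -311.19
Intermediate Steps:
A = 23/12 (A = 2 - (-1)/(3*(-4)) = 2 - (-1)*(-1)/(3*4) = 2 - 1/3*1/4 = 2 - 1/12 = 23/12 ≈ 1.9167)
Z(G) = 3 + G
P(x, v) = -5 + v + x*v**2 (P(x, v) = -5 + ((v*x)*v + v) = -5 + (x*v**2 + v) = -5 + (v + x*v**2) = -5 + v + x*v**2)
n(E, t) = t - 2*E
y(K) = -11 - K - 3*K**2 (y(K) = (-5 + K - 3*K**2) - 2*(3 + K) = (-5 + K - 3*K**2) + (-6 - 2*K) = -11 - K - 3*K**2)
y(A)*(2 + 11) = (-11 - 1*23/12 - 3*(23/12)**2)*(2 + 11) = (-11 - 23/12 - 3*529/144)*13 = (-11 - 23/12 - 529/48)*13 = -383/16*13 = -4979/16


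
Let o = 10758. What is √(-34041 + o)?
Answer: 3*I*√2587 ≈ 152.59*I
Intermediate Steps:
√(-34041 + o) = √(-34041 + 10758) = √(-23283) = 3*I*√2587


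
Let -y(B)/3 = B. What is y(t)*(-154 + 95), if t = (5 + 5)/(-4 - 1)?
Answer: -354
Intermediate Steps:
t = -2 (t = 10/(-5) = 10*(-⅕) = -2)
y(B) = -3*B
y(t)*(-154 + 95) = (-3*(-2))*(-154 + 95) = 6*(-59) = -354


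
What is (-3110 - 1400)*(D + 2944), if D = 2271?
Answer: -23519650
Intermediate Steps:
(-3110 - 1400)*(D + 2944) = (-3110 - 1400)*(2271 + 2944) = -4510*5215 = -23519650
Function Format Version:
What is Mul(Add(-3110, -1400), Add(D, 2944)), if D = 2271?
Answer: -23519650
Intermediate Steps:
Mul(Add(-3110, -1400), Add(D, 2944)) = Mul(Add(-3110, -1400), Add(2271, 2944)) = Mul(-4510, 5215) = -23519650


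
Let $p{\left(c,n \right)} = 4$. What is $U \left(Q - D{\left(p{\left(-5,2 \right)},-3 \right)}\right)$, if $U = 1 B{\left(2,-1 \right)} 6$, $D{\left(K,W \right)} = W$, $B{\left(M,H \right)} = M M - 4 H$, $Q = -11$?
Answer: $-384$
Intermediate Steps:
$B{\left(M,H \right)} = M^{2} - 4 H$
$U = 48$ ($U = 1 \left(2^{2} - -4\right) 6 = 1 \left(4 + 4\right) 6 = 1 \cdot 8 \cdot 6 = 8 \cdot 6 = 48$)
$U \left(Q - D{\left(p{\left(-5,2 \right)},-3 \right)}\right) = 48 \left(-11 - -3\right) = 48 \left(-11 + 3\right) = 48 \left(-8\right) = -384$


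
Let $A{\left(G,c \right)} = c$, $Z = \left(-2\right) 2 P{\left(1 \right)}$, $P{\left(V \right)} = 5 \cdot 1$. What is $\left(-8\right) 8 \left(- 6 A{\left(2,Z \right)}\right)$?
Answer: $-7680$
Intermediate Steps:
$P{\left(V \right)} = 5$
$Z = -20$ ($Z = \left(-2\right) 2 \cdot 5 = \left(-4\right) 5 = -20$)
$\left(-8\right) 8 \left(- 6 A{\left(2,Z \right)}\right) = \left(-8\right) 8 \left(\left(-6\right) \left(-20\right)\right) = \left(-64\right) 120 = -7680$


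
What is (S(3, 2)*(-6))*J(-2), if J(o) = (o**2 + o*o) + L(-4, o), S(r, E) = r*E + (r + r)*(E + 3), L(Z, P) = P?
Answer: -1296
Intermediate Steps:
S(r, E) = E*r + 2*r*(3 + E) (S(r, E) = E*r + (2*r)*(3 + E) = E*r + 2*r*(3 + E))
J(o) = o + 2*o**2 (J(o) = (o**2 + o*o) + o = (o**2 + o**2) + o = 2*o**2 + o = o + 2*o**2)
(S(3, 2)*(-6))*J(-2) = ((3*3*(2 + 2))*(-6))*(-2*(1 + 2*(-2))) = ((3*3*4)*(-6))*(-2*(1 - 4)) = (36*(-6))*(-2*(-3)) = -216*6 = -1296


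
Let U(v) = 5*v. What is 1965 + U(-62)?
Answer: 1655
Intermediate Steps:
1965 + U(-62) = 1965 + 5*(-62) = 1965 - 310 = 1655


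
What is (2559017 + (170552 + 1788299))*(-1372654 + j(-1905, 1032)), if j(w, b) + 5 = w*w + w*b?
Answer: 1312015974408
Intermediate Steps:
j(w, b) = -5 + w² + b*w (j(w, b) = -5 + (w*w + w*b) = -5 + (w² + b*w) = -5 + w² + b*w)
(2559017 + (170552 + 1788299))*(-1372654 + j(-1905, 1032)) = (2559017 + (170552 + 1788299))*(-1372654 + (-5 + (-1905)² + 1032*(-1905))) = (2559017 + 1958851)*(-1372654 + (-5 + 3629025 - 1965960)) = 4517868*(-1372654 + 1663060) = 4517868*290406 = 1312015974408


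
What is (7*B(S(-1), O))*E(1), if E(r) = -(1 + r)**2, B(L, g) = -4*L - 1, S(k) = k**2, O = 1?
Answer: 140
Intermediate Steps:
B(L, g) = -1 - 4*L
(7*B(S(-1), O))*E(1) = (7*(-1 - 4*(-1)**2))*(-(1 + 1)**2) = (7*(-1 - 4*1))*(-1*2**2) = (7*(-1 - 4))*(-1*4) = (7*(-5))*(-4) = -35*(-4) = 140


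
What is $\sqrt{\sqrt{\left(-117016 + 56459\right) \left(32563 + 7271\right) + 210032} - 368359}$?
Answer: $\sqrt{-368359 + i \sqrt{2412017506}} \approx 40.371 + 608.27 i$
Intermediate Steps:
$\sqrt{\sqrt{\left(-117016 + 56459\right) \left(32563 + 7271\right) + 210032} - 368359} = \sqrt{\sqrt{\left(-60557\right) 39834 + 210032} - 368359} = \sqrt{\sqrt{-2412227538 + 210032} - 368359} = \sqrt{\sqrt{-2412017506} - 368359} = \sqrt{i \sqrt{2412017506} - 368359} = \sqrt{-368359 + i \sqrt{2412017506}}$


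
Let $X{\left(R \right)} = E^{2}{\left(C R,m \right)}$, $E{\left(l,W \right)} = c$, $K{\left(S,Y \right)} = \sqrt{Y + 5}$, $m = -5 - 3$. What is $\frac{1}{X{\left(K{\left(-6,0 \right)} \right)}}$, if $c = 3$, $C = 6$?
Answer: $\frac{1}{9} \approx 0.11111$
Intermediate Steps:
$m = -8$
$K{\left(S,Y \right)} = \sqrt{5 + Y}$
$E{\left(l,W \right)} = 3$
$X{\left(R \right)} = 9$ ($X{\left(R \right)} = 3^{2} = 9$)
$\frac{1}{X{\left(K{\left(-6,0 \right)} \right)}} = \frac{1}{9}$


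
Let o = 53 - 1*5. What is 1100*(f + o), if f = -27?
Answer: 23100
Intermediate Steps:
o = 48 (o = 53 - 5 = 48)
1100*(f + o) = 1100*(-27 + 48) = 1100*21 = 23100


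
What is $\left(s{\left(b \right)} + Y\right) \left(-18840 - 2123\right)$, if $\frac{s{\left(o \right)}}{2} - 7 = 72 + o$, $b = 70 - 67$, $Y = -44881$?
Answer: $937402471$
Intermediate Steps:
$b = 3$ ($b = 70 - 67 = 3$)
$s{\left(o \right)} = 158 + 2 o$ ($s{\left(o \right)} = 14 + 2 \left(72 + o\right) = 14 + \left(144 + 2 o\right) = 158 + 2 o$)
$\left(s{\left(b \right)} + Y\right) \left(-18840 - 2123\right) = \left(\left(158 + 2 \cdot 3\right) - 44881\right) \left(-18840 - 2123\right) = \left(\left(158 + 6\right) - 44881\right) \left(-20963\right) = \left(164 - 44881\right) \left(-20963\right) = \left(-44717\right) \left(-20963\right) = 937402471$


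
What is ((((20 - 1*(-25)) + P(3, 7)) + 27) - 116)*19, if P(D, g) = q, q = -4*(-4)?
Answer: -532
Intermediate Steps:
q = 16
P(D, g) = 16
((((20 - 1*(-25)) + P(3, 7)) + 27) - 116)*19 = ((((20 - 1*(-25)) + 16) + 27) - 116)*19 = ((((20 + 25) + 16) + 27) - 116)*19 = (((45 + 16) + 27) - 116)*19 = ((61 + 27) - 116)*19 = (88 - 116)*19 = -28*19 = -532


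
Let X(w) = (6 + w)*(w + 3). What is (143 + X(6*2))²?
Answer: 170569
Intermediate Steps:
X(w) = (3 + w)*(6 + w) (X(w) = (6 + w)*(3 + w) = (3 + w)*(6 + w))
(143 + X(6*2))² = (143 + (18 + (6*2)² + 9*(6*2)))² = (143 + (18 + 12² + 9*12))² = (143 + (18 + 144 + 108))² = (143 + 270)² = 413² = 170569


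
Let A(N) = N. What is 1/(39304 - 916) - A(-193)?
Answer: 7408885/38388 ≈ 193.00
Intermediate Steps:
1/(39304 - 916) - A(-193) = 1/(39304 - 916) - 1*(-193) = 1/38388 + 193 = 7408885/38388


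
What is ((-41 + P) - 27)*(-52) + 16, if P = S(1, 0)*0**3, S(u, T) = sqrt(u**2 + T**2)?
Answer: 3552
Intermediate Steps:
S(u, T) = sqrt(T**2 + u**2)
P = 0 (P = sqrt(0**2 + 1**2)*0**3 = sqrt(0 + 1)*0 = sqrt(1)*0 = 1*0 = 0)
((-41 + P) - 27)*(-52) + 16 = ((-41 + 0) - 27)*(-52) + 16 = (-41 - 27)*(-52) + 16 = -68*(-52) + 16 = 3536 + 16 = 3552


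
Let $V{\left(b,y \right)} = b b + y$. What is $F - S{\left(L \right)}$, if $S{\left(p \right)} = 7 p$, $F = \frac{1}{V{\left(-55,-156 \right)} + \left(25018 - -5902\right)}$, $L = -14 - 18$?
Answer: $\frac{7568737}{33789} \approx 224.0$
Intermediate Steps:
$V{\left(b,y \right)} = y + b^{2}$ ($V{\left(b,y \right)} = b^{2} + y = y + b^{2}$)
$L = -32$ ($L = -14 - 18 = -32$)
$F = \frac{1}{33789}$ ($F = \frac{1}{\left(-156 + \left(-55\right)^{2}\right) + \left(25018 - -5902\right)} = \frac{1}{\left(-156 + 3025\right) + \left(25018 + 5902\right)} = \frac{1}{2869 + 30920} = \frac{1}{33789} \approx 2.9595 \cdot 10^{-5}$)
$F - S{\left(L \right)} = \frac{1}{33789} - 7 \left(-32\right) = \frac{1}{33789} - -224 = \frac{1}{33789} + 224 = \frac{7568737}{33789}$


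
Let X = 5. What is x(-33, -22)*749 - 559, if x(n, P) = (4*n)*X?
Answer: -494899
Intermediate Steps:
x(n, P) = 20*n (x(n, P) = (4*n)*5 = 20*n)
x(-33, -22)*749 - 559 = (20*(-33))*749 - 559 = -660*749 - 559 = -494340 - 559 = -494899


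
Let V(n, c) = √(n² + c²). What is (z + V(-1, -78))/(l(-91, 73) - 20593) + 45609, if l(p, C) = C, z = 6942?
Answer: 155981623/3420 - √6085/20520 ≈ 45609.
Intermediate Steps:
V(n, c) = √(c² + n²)
(z + V(-1, -78))/(l(-91, 73) - 20593) + 45609 = (6942 + √((-78)² + (-1)²))/(73 - 20593) + 45609 = (6942 + √(6084 + 1))/(-20520) + 45609 = (6942 + √6085)*(-1/20520) + 45609 = (-1157/3420 - √6085/20520) + 45609 = 155981623/3420 - √6085/20520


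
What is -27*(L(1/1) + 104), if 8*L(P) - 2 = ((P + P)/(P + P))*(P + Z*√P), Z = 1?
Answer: -5643/2 ≈ -2821.5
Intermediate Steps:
L(P) = ¼ + P/8 + √P/8 (L(P) = ¼ + (((P + P)/(P + P))*(P + 1*√P))/8 = ¼ + (((2*P)/((2*P)))*(P + √P))/8 = ¼ + (((2*P)*(1/(2*P)))*(P + √P))/8 = ¼ + (1*(P + √P))/8 = ¼ + (P + √P)/8 = ¼ + (P/8 + √P/8) = ¼ + P/8 + √P/8)
-27*(L(1/1) + 104) = -27*((¼ + (⅛)/1 + √(1/1)/8) + 104) = -27*((¼ + (⅛)*1 + √1/8) + 104) = -27*((¼ + ⅛ + (⅛)*1) + 104) = -27*((¼ + ⅛ + ⅛) + 104) = -27*(½ + 104) = -27*209/2 = -5643/2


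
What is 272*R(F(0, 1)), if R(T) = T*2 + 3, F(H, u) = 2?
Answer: 1904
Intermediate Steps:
R(T) = 3 + 2*T (R(T) = 2*T + 3 = 3 + 2*T)
272*R(F(0, 1)) = 272*(3 + 2*2) = 272*(3 + 4) = 272*7 = 1904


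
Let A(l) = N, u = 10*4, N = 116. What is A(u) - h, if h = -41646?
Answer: 41762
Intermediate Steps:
u = 40
A(l) = 116
A(u) - h = 116 - 1*(-41646) = 116 + 41646 = 41762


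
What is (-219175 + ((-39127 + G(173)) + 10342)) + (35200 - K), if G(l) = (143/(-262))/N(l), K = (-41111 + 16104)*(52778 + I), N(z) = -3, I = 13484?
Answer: 1302245644307/786 ≈ 1.6568e+9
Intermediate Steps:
K = -1657013834 (K = (-41111 + 16104)*(52778 + 13484) = -25007*66262 = -1657013834)
G(l) = 143/786 (G(l) = (143/(-262))/(-3) = (143*(-1/262))*(-1/3) = -143/262*(-1/3) = 143/786)
(-219175 + ((-39127 + G(173)) + 10342)) + (35200 - K) = (-219175 + ((-39127 + 143/786) + 10342)) + (35200 - 1*(-1657013834)) = (-219175 + (-30753679/786 + 10342)) + (35200 + 1657013834) = (-219175 - 22624867/786) + 1657049034 = -194896417/786 + 1657049034 = 1302245644307/786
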